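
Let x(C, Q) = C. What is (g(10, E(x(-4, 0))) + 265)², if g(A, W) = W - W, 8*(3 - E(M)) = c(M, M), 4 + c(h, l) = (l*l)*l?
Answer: 70225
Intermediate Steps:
c(h, l) = -4 + l³ (c(h, l) = -4 + (l*l)*l = -4 + l²*l = -4 + l³)
E(M) = 7/2 - M³/8 (E(M) = 3 - (-4 + M³)/8 = 3 + (½ - M³/8) = 7/2 - M³/8)
g(A, W) = 0
(g(10, E(x(-4, 0))) + 265)² = (0 + 265)² = 265² = 70225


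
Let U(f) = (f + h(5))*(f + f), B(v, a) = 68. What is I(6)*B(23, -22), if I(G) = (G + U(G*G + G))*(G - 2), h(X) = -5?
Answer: 847008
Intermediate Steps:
U(f) = 2*f*(-5 + f) (U(f) = (f - 5)*(f + f) = (-5 + f)*(2*f) = 2*f*(-5 + f))
I(G) = (-2 + G)*(G + 2*(G + G²)*(-5 + G + G²)) (I(G) = (G + 2*(G*G + G)*(-5 + (G*G + G)))*(G - 2) = (G + 2*(G² + G)*(-5 + (G² + G)))*(-2 + G) = (G + 2*(G + G²)*(-5 + (G + G²)))*(-2 + G) = (G + 2*(G + G²)*(-5 + G + G²))*(-2 + G) = (-2 + G)*(G + 2*(G + G²)*(-5 + G + G²)))
I(6)*B(23, -22) = (6*(18 - 16*6² + 2*6⁴ + 7*6))*68 = (6*(18 - 16*36 + 2*1296 + 42))*68 = (6*(18 - 576 + 2592 + 42))*68 = (6*2076)*68 = 12456*68 = 847008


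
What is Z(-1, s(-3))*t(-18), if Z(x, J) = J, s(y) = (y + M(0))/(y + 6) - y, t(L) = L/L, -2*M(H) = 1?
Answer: 11/6 ≈ 1.8333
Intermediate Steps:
M(H) = -½ (M(H) = -½*1 = -½)
t(L) = 1
s(y) = -y + (-½ + y)/(6 + y) (s(y) = (y - ½)/(y + 6) - y = (-½ + y)/(6 + y) - y = -y + (-½ + y)/(6 + y))
Z(-1, s(-3))*t(-18) = ((-½ - 1*(-3)² - 5*(-3))/(6 - 3))*1 = ((-½ - 1*9 + 15)/3)*1 = ((-½ - 9 + 15)/3)*1 = ((⅓)*(11/2))*1 = (11/6)*1 = 11/6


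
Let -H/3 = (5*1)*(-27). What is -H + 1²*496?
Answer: 91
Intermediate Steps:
H = 405 (H = -3*5*1*(-27) = -15*(-27) = -3*(-135) = 405)
-H + 1²*496 = -1*405 + 1²*496 = -405 + 1*496 = -405 + 496 = 91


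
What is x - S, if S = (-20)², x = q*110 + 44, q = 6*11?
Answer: 6904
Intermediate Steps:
q = 66
x = 7304 (x = 66*110 + 44 = 7260 + 44 = 7304)
S = 400
x - S = 7304 - 1*400 = 7304 - 400 = 6904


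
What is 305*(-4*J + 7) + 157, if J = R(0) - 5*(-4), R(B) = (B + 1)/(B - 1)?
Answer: -20888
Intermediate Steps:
R(B) = (1 + B)/(-1 + B)
J = 19 (J = (1 + 0)/(-1 + 0) - 5*(-4) = 1/(-1) + 20 = -1*1 + 20 = -1 + 20 = 19)
305*(-4*J + 7) + 157 = 305*(-4*19 + 7) + 157 = 305*(-76 + 7) + 157 = 305*(-69) + 157 = -21045 + 157 = -20888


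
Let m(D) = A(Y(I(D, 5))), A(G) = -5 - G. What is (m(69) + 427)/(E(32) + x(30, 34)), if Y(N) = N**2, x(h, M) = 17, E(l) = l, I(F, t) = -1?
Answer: 421/49 ≈ 8.5918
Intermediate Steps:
m(D) = -6 (m(D) = -5 - 1*(-1)**2 = -5 - 1*1 = -5 - 1 = -6)
(m(69) + 427)/(E(32) + x(30, 34)) = (-6 + 427)/(32 + 17) = 421/49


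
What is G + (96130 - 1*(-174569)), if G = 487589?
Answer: 758288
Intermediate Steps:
G + (96130 - 1*(-174569)) = 487589 + (96130 - 1*(-174569)) = 487589 + (96130 + 174569) = 487589 + 270699 = 758288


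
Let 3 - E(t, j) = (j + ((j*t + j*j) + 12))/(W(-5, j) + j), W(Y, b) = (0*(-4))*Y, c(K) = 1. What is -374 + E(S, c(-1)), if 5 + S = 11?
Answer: -391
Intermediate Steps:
S = 6 (S = -5 + 11 = 6)
W(Y, b) = 0 (W(Y, b) = 0*Y = 0)
E(t, j) = 3 - (12 + j + j² + j*t)/j (E(t, j) = 3 - (j + ((j*t + j*j) + 12))/(0 + j) = 3 - (j + ((j*t + j²) + 12))/j = 3 - (j + ((j² + j*t) + 12))/j = 3 - (j + (12 + j² + j*t))/j = 3 - (12 + j + j² + j*t)/j)
-374 + E(S, c(-1)) = -374 + (2 - 1*1 - 1*6 - 12/1) = -374 + (2 - 1 - 6 - 12*1) = -374 + (2 - 1 - 6 - 12) = -374 - 17 = -391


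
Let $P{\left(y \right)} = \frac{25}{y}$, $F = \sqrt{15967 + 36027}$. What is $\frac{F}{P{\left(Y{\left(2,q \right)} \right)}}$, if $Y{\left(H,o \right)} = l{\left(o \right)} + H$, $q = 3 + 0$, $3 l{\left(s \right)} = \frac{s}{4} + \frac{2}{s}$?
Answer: $\frac{89 \sqrt{51994}}{900} \approx 22.549$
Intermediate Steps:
$l{\left(s \right)} = \frac{s}{12} + \frac{2}{3 s}$ ($l{\left(s \right)} = \frac{\frac{s}{4} + \frac{2}{s}}{3} = \frac{\frac{2}{s} + \frac{s}{4}}{3} = \frac{s}{12} + \frac{2}{3 s}$)
$F = \sqrt{51994} \approx 228.02$
$q = 3$
$Y{\left(H,o \right)} = H + \frac{8 + o^{2}}{12 o}$ ($Y{\left(H,o \right)} = \frac{8 + o^{2}}{12 o} + H = H + \frac{8 + o^{2}}{12 o}$)
$\frac{F}{P{\left(Y{\left(2,q \right)} \right)}} = \frac{\sqrt{51994}}{25 \frac{1}{2 + \frac{1}{12} \cdot 3 + \frac{2}{3 \cdot 3}}} = \frac{\sqrt{51994}}{25 \frac{1}{2 + \frac{1}{4} + \frac{2}{3} \cdot \frac{1}{3}}} = \frac{\sqrt{51994}}{25 \frac{1}{2 + \frac{1}{4} + \frac{2}{9}}} = \frac{\sqrt{51994}}{25 \frac{1}{\frac{89}{36}}} = \frac{\sqrt{51994}}{25 \cdot \frac{36}{89}} = \frac{\sqrt{51994}}{\frac{900}{89}} = \sqrt{51994} \cdot \frac{89}{900} = \frac{89 \sqrt{51994}}{900}$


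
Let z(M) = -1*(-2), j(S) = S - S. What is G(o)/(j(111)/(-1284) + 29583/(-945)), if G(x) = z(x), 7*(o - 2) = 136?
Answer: -210/3287 ≈ -0.063888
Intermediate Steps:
o = 150/7 (o = 2 + (⅐)*136 = 2 + 136/7 = 150/7 ≈ 21.429)
j(S) = 0
z(M) = 2
G(x) = 2
G(o)/(j(111)/(-1284) + 29583/(-945)) = 2/(0/(-1284) + 29583/(-945)) = 2/(0*(-1/1284) + 29583*(-1/945)) = 2/(0 - 3287/105) = 2/(-3287/105) = 2*(-105/3287) = -210/3287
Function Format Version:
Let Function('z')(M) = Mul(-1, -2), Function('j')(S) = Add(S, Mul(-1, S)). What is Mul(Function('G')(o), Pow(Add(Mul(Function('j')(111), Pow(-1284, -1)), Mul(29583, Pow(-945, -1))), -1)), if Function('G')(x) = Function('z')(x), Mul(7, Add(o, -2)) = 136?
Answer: Rational(-210, 3287) ≈ -0.063888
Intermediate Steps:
o = Rational(150, 7) (o = Add(2, Mul(Rational(1, 7), 136)) = Add(2, Rational(136, 7)) = Rational(150, 7) ≈ 21.429)
Function('j')(S) = 0
Function('z')(M) = 2
Function('G')(x) = 2
Mul(Function('G')(o), Pow(Add(Mul(Function('j')(111), Pow(-1284, -1)), Mul(29583, Pow(-945, -1))), -1)) = Mul(2, Pow(Add(Mul(0, Pow(-1284, -1)), Mul(29583, Pow(-945, -1))), -1)) = Mul(2, Pow(Add(Mul(0, Rational(-1, 1284)), Mul(29583, Rational(-1, 945))), -1)) = Mul(2, Pow(Add(0, Rational(-3287, 105)), -1)) = Mul(2, Pow(Rational(-3287, 105), -1)) = Mul(2, Rational(-105, 3287)) = Rational(-210, 3287)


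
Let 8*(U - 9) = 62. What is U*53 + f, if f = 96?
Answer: 3935/4 ≈ 983.75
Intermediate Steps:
U = 67/4 (U = 9 + (⅛)*62 = 9 + 31/4 = 67/4 ≈ 16.750)
U*53 + f = (67/4)*53 + 96 = 3551/4 + 96 = 3935/4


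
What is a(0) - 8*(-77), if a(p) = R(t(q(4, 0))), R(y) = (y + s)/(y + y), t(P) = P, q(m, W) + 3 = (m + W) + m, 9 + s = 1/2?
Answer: 12313/20 ≈ 615.65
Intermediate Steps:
s = -17/2 (s = -9 + 1/2 = -17/2 ≈ -8.5000)
q(m, W) = -3 + W + 2*m (q(m, W) = -3 + ((m + W) + m) = -3 + ((W + m) + m) = -3 + (W + 2*m) = -3 + W + 2*m)
R(y) = (-17/2 + y)/(2*y) (R(y) = (y - 17/2)/(y + y) = (-17/2 + y)/((2*y)) = (-17/2 + y)*(1/(2*y)) = (-17/2 + y)/(2*y))
a(p) = -7/20 (a(p) = (-17 + 2*(-3 + 0 + 2*4))/(4*(-3 + 0 + 2*4)) = (-17 + 2*(-3 + 0 + 8))/(4*(-3 + 0 + 8)) = (1/4)*(-17 + 2*5)/5 = (1/4)*(1/5)*(-17 + 10) = (1/4)*(1/5)*(-7) = -7/20)
a(0) - 8*(-77) = -7/20 - 8*(-77) = -7/20 + 616 = 12313/20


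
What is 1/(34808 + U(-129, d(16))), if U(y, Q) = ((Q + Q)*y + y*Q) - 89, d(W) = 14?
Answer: 1/29301 ≈ 3.4129e-5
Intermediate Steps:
U(y, Q) = -89 + 3*Q*y (U(y, Q) = ((2*Q)*y + Q*y) - 89 = (2*Q*y + Q*y) - 89 = 3*Q*y - 89 = -89 + 3*Q*y)
1/(34808 + U(-129, d(16))) = 1/(34808 + (-89 + 3*14*(-129))) = 1/(34808 + (-89 - 5418)) = 1/(34808 - 5507) = 1/29301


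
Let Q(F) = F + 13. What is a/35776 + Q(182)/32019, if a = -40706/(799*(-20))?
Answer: 1445961013/234683047040 ≈ 0.0061613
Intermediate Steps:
Q(F) = 13 + F
a = 20353/7990 (a = -40706/(-15980) = -40706*(-1/15980) = 20353/7990 ≈ 2.5473)
a/35776 + Q(182)/32019 = (20353/7990)/35776 + (13 + 182)/32019 = (20353/7990)*(1/35776) + 195*(1/32019) = 20353/285850240 + 5/821 = 1445961013/234683047040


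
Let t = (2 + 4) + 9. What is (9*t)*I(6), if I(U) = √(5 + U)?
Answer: 135*√11 ≈ 447.74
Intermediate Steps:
t = 15 (t = 6 + 9 = 15)
(9*t)*I(6) = (9*15)*√(5 + 6) = 135*√11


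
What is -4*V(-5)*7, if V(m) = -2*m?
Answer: -280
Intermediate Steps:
-4*V(-5)*7 = -(-8)*(-5)*7 = -4*10*7 = -40*7 = -280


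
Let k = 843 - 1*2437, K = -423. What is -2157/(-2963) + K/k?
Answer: 4691607/4723022 ≈ 0.99335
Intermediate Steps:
k = -1594 (k = 843 - 2437 = -1594)
-2157/(-2963) + K/k = -2157/(-2963) - 423/(-1594) = -2157*(-1/2963) - 423*(-1/1594) = 2157/2963 + 423/1594 = 4691607/4723022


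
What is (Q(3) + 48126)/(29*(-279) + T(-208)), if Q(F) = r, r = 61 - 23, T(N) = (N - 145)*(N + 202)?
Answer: -48164/5973 ≈ -8.0636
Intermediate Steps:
T(N) = (-145 + N)*(202 + N)
r = 38
Q(F) = 38
(Q(3) + 48126)/(29*(-279) + T(-208)) = (38 + 48126)/(29*(-279) + (-29290 + (-208)**2 + 57*(-208))) = 48164/(-8091 + (-29290 + 43264 - 11856)) = 48164/(-8091 + 2118) = 48164/(-5973) = 48164*(-1/5973) = -48164/5973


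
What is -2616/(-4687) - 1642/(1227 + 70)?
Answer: -39478/55771 ≈ -0.70786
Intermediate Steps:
-2616/(-4687) - 1642/(1227 + 70) = -2616*(-1/4687) - 1642/1297 = 24/43 - 1642*1/1297 = 24/43 - 1642/1297 = -39478/55771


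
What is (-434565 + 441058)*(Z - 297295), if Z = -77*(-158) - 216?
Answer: -1852745085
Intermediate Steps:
Z = 11950 (Z = 12166 - 216 = 11950)
(-434565 + 441058)*(Z - 297295) = (-434565 + 441058)*(11950 - 297295) = 6493*(-285345) = -1852745085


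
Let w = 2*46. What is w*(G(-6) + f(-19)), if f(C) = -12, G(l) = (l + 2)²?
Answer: 368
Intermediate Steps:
w = 92
G(l) = (2 + l)²
w*(G(-6) + f(-19)) = 92*((2 - 6)² - 12) = 92*((-4)² - 12) = 92*(16 - 12) = 92*4 = 368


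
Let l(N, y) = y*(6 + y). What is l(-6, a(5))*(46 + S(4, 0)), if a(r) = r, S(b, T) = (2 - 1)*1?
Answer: 2585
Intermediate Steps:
S(b, T) = 1 (S(b, T) = 1*1 = 1)
l(-6, a(5))*(46 + S(4, 0)) = (5*(6 + 5))*(46 + 1) = (5*11)*47 = 55*47 = 2585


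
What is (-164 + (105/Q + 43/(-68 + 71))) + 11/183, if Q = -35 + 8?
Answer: -84269/549 ≈ -153.50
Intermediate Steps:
Q = -27
(-164 + (105/Q + 43/(-68 + 71))) + 11/183 = (-164 + (105/(-27) + 43/(-68 + 71))) + 11/183 = (-164 + (105*(-1/27) + 43/3)) + 11*(1/183) = (-164 + (-35/9 + 43*(⅓))) + 11/183 = (-164 + (-35/9 + 43/3)) + 11/183 = (-164 + 94/9) + 11/183 = -1382/9 + 11/183 = -84269/549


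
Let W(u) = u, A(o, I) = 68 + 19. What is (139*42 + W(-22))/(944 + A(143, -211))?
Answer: 5816/1031 ≈ 5.6411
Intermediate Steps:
A(o, I) = 87
(139*42 + W(-22))/(944 + A(143, -211)) = (139*42 - 22)/(944 + 87) = (5838 - 22)/1031 = 5816*(1/1031) = 5816/1031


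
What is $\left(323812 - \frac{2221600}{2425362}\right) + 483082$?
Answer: $\frac{978503912014}{1212681} \approx 8.0689 \cdot 10^{5}$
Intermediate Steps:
$\left(323812 - \frac{2221600}{2425362}\right) + 483082 = \left(323812 - \frac{1110800}{1212681}\right) + 483082 = \frac{392679549172}{1212681} + 483082 = \frac{978503912014}{1212681}$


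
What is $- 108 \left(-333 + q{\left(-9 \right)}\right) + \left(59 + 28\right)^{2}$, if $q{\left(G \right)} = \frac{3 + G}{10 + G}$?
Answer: $44181$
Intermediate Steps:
$q{\left(G \right)} = \frac{3 + G}{10 + G}$
$- 108 \left(-333 + q{\left(-9 \right)}\right) + \left(59 + 28\right)^{2} = - 108 \left(-333 + \frac{3 - 9}{10 - 9}\right) + \left(59 + 28\right)^{2} = - 108 \left(-333 + 1^{-1} \left(-6\right)\right) + 87^{2} = - 108 \left(-333 + 1 \left(-6\right)\right) + 7569 = - 108 \left(-333 - 6\right) + 7569 = \left(-108\right) \left(-339\right) + 7569 = 36612 + 7569 = 44181$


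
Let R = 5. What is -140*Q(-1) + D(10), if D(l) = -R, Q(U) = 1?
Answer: -145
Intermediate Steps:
D(l) = -5 (D(l) = -1*5 = -5)
-140*Q(-1) + D(10) = -140*1 - 5 = -140 - 5 = -145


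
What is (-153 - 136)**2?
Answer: 83521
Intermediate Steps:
(-153 - 136)**2 = (-289)**2 = 83521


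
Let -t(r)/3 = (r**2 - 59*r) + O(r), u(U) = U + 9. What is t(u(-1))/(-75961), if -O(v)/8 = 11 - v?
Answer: -1296/75961 ≈ -0.017061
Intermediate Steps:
O(v) = -88 + 8*v (O(v) = -8*(11 - v) = -88 + 8*v)
u(U) = 9 + U
t(r) = 264 - 3*r**2 + 153*r (t(r) = -3*((r**2 - 59*r) + (-88 + 8*r)) = -3*(-88 + r**2 - 51*r) = 264 - 3*r**2 + 153*r)
t(u(-1))/(-75961) = (264 - 3*(9 - 1)**2 + 153*(9 - 1))/(-75961) = (264 - 3*8**2 + 153*8)*(-1/75961) = (264 - 3*64 + 1224)*(-1/75961) = (264 - 192 + 1224)*(-1/75961) = 1296*(-1/75961) = -1296/75961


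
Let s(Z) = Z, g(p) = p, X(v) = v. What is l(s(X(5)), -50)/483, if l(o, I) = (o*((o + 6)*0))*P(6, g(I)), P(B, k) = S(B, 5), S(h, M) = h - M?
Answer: 0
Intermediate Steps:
P(B, k) = -5 + B (P(B, k) = B - 1*5 = B - 5 = -5 + B)
l(o, I) = 0 (l(o, I) = (o*((o + 6)*0))*(-5 + 6) = (o*((6 + o)*0))*1 = (o*0)*1 = 0*1 = 0)
l(s(X(5)), -50)/483 = 0/483 = 0*(1/483) = 0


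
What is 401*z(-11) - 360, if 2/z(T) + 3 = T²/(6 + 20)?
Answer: 5372/43 ≈ 124.93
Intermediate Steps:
z(T) = 2/(-3 + T²/26) (z(T) = 2/(-3 + T²/(6 + 20)) = 2/(-3 + T²/26))
401*z(-11) - 360 = 401*(52/(-78 + (-11)²)) - 360 = 401*(52/(-78 + 121)) - 360 = 401*(52/43) - 360 = 20852/43 - 360 = 5372/43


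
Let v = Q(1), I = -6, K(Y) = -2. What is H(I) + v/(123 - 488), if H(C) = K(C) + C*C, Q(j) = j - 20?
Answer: 12429/365 ≈ 34.052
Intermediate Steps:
Q(j) = -20 + j
H(C) = -2 + C² (H(C) = -2 + C*C = -2 + C²)
v = -19 (v = -20 + 1 = -19)
H(I) + v/(123 - 488) = (-2 + (-6)²) - 19/(123 - 488) = (-2 + 36) - 19/(-365) = 34 - 19*(-1/365) = 34 + 19/365 = 12429/365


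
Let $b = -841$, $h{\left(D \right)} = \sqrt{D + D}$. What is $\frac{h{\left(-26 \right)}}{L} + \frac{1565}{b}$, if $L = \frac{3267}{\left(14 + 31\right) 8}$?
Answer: $- \frac{1565}{841} + \frac{80 i \sqrt{13}}{363} \approx -1.8609 + 0.79461 i$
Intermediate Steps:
$h{\left(D \right)} = \sqrt{2} \sqrt{D}$ ($h{\left(D \right)} = \sqrt{2 D} = \sqrt{2} \sqrt{D}$)
$L = \frac{363}{40}$ ($L = \frac{3267}{45 \cdot 8} = \frac{3267}{360} = 3267 \cdot \frac{1}{360} = \frac{363}{40} \approx 9.075$)
$\frac{h{\left(-26 \right)}}{L} + \frac{1565}{b} = \frac{\sqrt{2} \sqrt{-26}}{\frac{363}{40}} + \frac{1565}{-841} = \sqrt{2} i \sqrt{26} \cdot \frac{40}{363} + 1565 \left(- \frac{1}{841}\right) = 2 i \sqrt{13} \cdot \frac{40}{363} - \frac{1565}{841} = \frac{80 i \sqrt{13}}{363} - \frac{1565}{841} = - \frac{1565}{841} + \frac{80 i \sqrt{13}}{363}$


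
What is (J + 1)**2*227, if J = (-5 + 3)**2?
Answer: 5675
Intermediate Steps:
J = 4 (J = (-2)**2 = 4)
(J + 1)**2*227 = (4 + 1)**2*227 = 5**2*227 = 25*227 = 5675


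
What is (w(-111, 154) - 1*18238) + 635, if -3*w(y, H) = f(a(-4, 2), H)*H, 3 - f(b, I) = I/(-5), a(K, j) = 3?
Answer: -290071/15 ≈ -19338.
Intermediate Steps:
f(b, I) = 3 + I/5 (f(b, I) = 3 - I/(-5) = 3 - I*(-1)/5 = 3 - (-1)*I/5 = 3 + I/5)
w(y, H) = -H*(3 + H/5)/3 (w(y, H) = -(3 + H/5)*H/3 = -H*(3 + H/5)/3)
(w(-111, 154) - 1*18238) + 635 = (-1/15*154*(15 + 154) - 1*18238) + 635 = (-1/15*154*169 - 18238) + 635 = (-26026/15 - 18238) + 635 = -299596/15 + 635 = -290071/15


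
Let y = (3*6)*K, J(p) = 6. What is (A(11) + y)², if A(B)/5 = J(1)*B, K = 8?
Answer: 224676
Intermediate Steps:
y = 144 (y = (3*6)*8 = 18*8 = 144)
A(B) = 30*B (A(B) = 5*(6*B) = 30*B)
(A(11) + y)² = (30*11 + 144)² = (330 + 144)² = 474² = 224676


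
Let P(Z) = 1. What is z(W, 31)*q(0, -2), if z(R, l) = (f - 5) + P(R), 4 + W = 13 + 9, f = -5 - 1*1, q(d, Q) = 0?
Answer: 0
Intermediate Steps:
f = -6 (f = -5 - 1 = -6)
W = 18 (W = -4 + (13 + 9) = -4 + 22 = 18)
z(R, l) = -10 (z(R, l) = (-6 - 5) + 1 = -11 + 1 = -10)
z(W, 31)*q(0, -2) = -10*0 = 0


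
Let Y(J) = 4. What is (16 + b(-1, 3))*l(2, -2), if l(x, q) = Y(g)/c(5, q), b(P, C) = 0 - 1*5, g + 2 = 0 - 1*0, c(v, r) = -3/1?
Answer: -44/3 ≈ -14.667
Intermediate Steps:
c(v, r) = -3 (c(v, r) = -3*1 = -3)
g = -2 (g = -2 + (0 - 1*0) = -2 + (0 + 0) = -2 + 0 = -2)
b(P, C) = -5 (b(P, C) = 0 - 5 = -5)
l(x, q) = -4/3 (l(x, q) = 4/(-3) = 4*(-1/3) = -4/3)
(16 + b(-1, 3))*l(2, -2) = (16 - 5)*(-4/3) = 11*(-4/3) = -44/3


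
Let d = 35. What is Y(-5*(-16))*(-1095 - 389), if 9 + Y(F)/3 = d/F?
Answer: 152481/4 ≈ 38120.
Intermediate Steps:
Y(F) = -27 + 105/F (Y(F) = -27 + 3*(35/F) = -27 + 105/F)
Y(-5*(-16))*(-1095 - 389) = (-27 + 105/((-5*(-16))))*(-1095 - 389) = (-27 + 105/80)*(-1484) = (-27 + 105*(1/80))*(-1484) = (-27 + 21/16)*(-1484) = -411/16*(-1484) = 152481/4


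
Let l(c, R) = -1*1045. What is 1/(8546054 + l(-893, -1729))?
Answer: 1/8545009 ≈ 1.1703e-7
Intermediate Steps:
l(c, R) = -1045
1/(8546054 + l(-893, -1729)) = 1/(8546054 - 1045) = 1/8545009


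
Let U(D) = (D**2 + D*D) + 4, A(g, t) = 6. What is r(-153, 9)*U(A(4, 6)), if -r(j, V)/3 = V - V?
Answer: 0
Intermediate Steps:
r(j, V) = 0 (r(j, V) = -3*(V - V) = -3*0 = 0)
U(D) = 4 + 2*D**2 (U(D) = (D**2 + D**2) + 4 = 2*D**2 + 4 = 4 + 2*D**2)
r(-153, 9)*U(A(4, 6)) = 0*(4 + 2*6**2) = 0*(4 + 2*36) = 0*(4 + 72) = 0*76 = 0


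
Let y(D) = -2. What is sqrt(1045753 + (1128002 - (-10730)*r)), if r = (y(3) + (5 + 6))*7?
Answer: sqrt(2849745) ≈ 1688.1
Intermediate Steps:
r = 63 (r = (-2 + (5 + 6))*7 = (-2 + 11)*7 = 9*7 = 63)
sqrt(1045753 + (1128002 - (-10730)*r)) = sqrt(1045753 + (1128002 - (-10730)*63)) = sqrt(1045753 + (1128002 - 1*(-675990))) = sqrt(1045753 + (1128002 + 675990)) = sqrt(1045753 + 1803992) = sqrt(2849745)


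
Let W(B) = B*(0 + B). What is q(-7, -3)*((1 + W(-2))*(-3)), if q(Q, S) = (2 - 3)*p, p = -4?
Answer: -60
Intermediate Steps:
W(B) = B**2 (W(B) = B*B = B**2)
q(Q, S) = 4 (q(Q, S) = (2 - 3)*(-4) = -1*(-4) = 4)
q(-7, -3)*((1 + W(-2))*(-3)) = 4*((1 + (-2)**2)*(-3)) = 4*((1 + 4)*(-3)) = 4*(5*(-3)) = 4*(-15) = -60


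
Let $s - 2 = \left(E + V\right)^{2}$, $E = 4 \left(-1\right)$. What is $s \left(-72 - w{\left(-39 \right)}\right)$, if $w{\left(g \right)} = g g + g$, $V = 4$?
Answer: $-3108$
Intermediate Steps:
$E = -4$
$w{\left(g \right)} = g + g^{2}$ ($w{\left(g \right)} = g^{2} + g = g + g^{2}$)
$s = 2$ ($s = 2 + \left(-4 + 4\right)^{2} = 2 + 0^{2} = 2 + 0 = 2$)
$s \left(-72 - w{\left(-39 \right)}\right) = 2 \left(-72 - - 39 \left(1 - 39\right)\right) = 2 \left(-72 - \left(-39\right) \left(-38\right)\right) = 2 \left(-72 - 1482\right) = 2 \left(-1554\right) = -3108$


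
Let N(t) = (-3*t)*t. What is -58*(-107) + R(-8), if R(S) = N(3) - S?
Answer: 6187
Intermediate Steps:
N(t) = -3*t**2
R(S) = -27 - S (R(S) = -3*3**2 - S = -3*9 - S = -27 - S)
-58*(-107) + R(-8) = -58*(-107) + (-27 - 1*(-8)) = 6206 + (-27 + 8) = 6206 - 19 = 6187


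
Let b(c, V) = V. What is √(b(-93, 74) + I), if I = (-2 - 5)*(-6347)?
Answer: √44503 ≈ 210.96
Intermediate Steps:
I = 44429 (I = -7*(-6347) = 44429)
√(b(-93, 74) + I) = √(74 + 44429) = √44503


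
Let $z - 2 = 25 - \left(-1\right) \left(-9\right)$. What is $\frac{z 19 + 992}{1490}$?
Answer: $\frac{667}{745} \approx 0.8953$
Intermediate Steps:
$z = 18$ ($z = 2 + \left(25 - \left(-1\right) \left(-9\right)\right) = 2 + \left(25 - 9\right) = 2 + 16 = 18$)
$\frac{z 19 + 992}{1490} = \frac{18 \cdot 19 + 992}{1490} = \left(342 + 992\right) \frac{1}{1490} = 1334 \cdot \frac{1}{1490} = \frac{667}{745}$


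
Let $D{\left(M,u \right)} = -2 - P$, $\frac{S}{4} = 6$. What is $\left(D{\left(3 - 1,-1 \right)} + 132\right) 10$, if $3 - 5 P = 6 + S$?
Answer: $1354$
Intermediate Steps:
$S = 24$ ($S = 4 \cdot 6 = 24$)
$P = - \frac{27}{5}$ ($P = \frac{3}{5} - \frac{6 + 24}{5} = \frac{3}{5} - 6 = - \frac{27}{5} \approx -5.4$)
$D{\left(M,u \right)} = \frac{17}{5}$ ($D{\left(M,u \right)} = -2 - - \frac{27}{5} = -2 + \frac{27}{5} = \frac{17}{5}$)
$\left(D{\left(3 - 1,-1 \right)} + 132\right) 10 = \left(\frac{17}{5} + 132\right) 10 = \frac{677}{5} \cdot 10 = 1354$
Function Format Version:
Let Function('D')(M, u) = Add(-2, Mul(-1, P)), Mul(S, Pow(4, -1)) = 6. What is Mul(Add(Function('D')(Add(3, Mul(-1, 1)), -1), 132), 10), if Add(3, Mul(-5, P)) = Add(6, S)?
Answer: 1354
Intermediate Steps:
S = 24 (S = Mul(4, 6) = 24)
P = Rational(-27, 5) (P = Add(Rational(3, 5), Mul(Rational(-1, 5), Add(6, 24))) = Add(Rational(3, 5), Mul(Rational(-1, 5), 30)) = Add(Rational(3, 5), -6) = Rational(-27, 5) ≈ -5.4000)
Function('D')(M, u) = Rational(17, 5) (Function('D')(M, u) = Add(-2, Mul(-1, Rational(-27, 5))) = Add(-2, Rational(27, 5)) = Rational(17, 5))
Mul(Add(Function('D')(Add(3, Mul(-1, 1)), -1), 132), 10) = Mul(Add(Rational(17, 5), 132), 10) = Mul(Rational(677, 5), 10) = 1354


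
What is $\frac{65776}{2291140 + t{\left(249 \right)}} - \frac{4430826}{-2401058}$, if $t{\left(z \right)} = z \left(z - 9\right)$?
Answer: $\frac{1321795104301}{705580906525} \approx 1.8733$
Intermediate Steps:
$t{\left(z \right)} = z \left(-9 + z\right)$
$\frac{65776}{2291140 + t{\left(249 \right)}} - \frac{4430826}{-2401058} = \frac{65776}{2291140 + 249 \left(-9 + 249\right)} - \frac{4430826}{-2401058} = \frac{65776}{2291140 + 249 \cdot 240} - - \frac{2215413}{1200529} = \frac{65776}{2291140 + 59760} + \frac{2215413}{1200529} = \frac{65776}{2350900} + \frac{2215413}{1200529} = 65776 \cdot \frac{1}{2350900} + \frac{2215413}{1200529} = \frac{16444}{587725} + \frac{2215413}{1200529} = \frac{1321795104301}{705580906525}$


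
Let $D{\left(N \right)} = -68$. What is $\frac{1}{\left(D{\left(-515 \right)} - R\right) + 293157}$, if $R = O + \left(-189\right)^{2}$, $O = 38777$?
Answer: $\frac{1}{218591} \approx 4.5748 \cdot 10^{-6}$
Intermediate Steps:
$R = 74498$ ($R = 38777 + \left(-189\right)^{2} = 38777 + 35721 = 74498$)
$\frac{1}{\left(D{\left(-515 \right)} - R\right) + 293157} = \frac{1}{\left(-68 - 74498\right) + 293157} = \frac{1}{-74566 + 293157} = \frac{1}{218591}$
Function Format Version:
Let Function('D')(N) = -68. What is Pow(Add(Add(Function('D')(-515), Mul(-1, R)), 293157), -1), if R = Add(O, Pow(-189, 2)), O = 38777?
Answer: Rational(1, 218591) ≈ 4.5748e-6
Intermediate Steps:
R = 74498 (R = Add(38777, Pow(-189, 2)) = Add(38777, 35721) = 74498)
Pow(Add(Add(Function('D')(-515), Mul(-1, R)), 293157), -1) = Pow(Add(Add(-68, Mul(-1, 74498)), 293157), -1) = Pow(Add(Add(-68, -74498), 293157), -1) = Pow(Add(-74566, 293157), -1) = Pow(218591, -1) = Rational(1, 218591)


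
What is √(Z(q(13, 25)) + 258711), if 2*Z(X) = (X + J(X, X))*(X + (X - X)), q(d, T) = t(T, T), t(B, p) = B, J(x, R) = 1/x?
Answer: 4*√16189 ≈ 508.94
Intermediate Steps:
q(d, T) = T
Z(X) = X*(X + 1/X)/2 (Z(X) = ((X + 1/X)*(X + (X - X)))/2 = ((X + 1/X)*(X + 0))/2 = ((X + 1/X)*X)/2 = (X*(X + 1/X))/2 = X*(X + 1/X)/2)
√(Z(q(13, 25)) + 258711) = √((½ + (½)*25²) + 258711) = √((½ + (½)*625) + 258711) = √((½ + 625/2) + 258711) = √(313 + 258711) = √259024 = 4*√16189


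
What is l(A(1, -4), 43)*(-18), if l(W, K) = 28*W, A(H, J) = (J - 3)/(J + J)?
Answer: -441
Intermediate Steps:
A(H, J) = (-3 + J)/(2*J) (A(H, J) = (-3 + J)/((2*J)) = (-3 + J)*(1/(2*J)) = (-3 + J)/(2*J))
l(A(1, -4), 43)*(-18) = (28*((½)*(-3 - 4)/(-4)))*(-18) = (28*((½)*(-¼)*(-7)))*(-18) = (28*(7/8))*(-18) = (49/2)*(-18) = -441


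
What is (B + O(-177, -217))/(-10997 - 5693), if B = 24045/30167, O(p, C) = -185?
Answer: 555685/50348723 ≈ 0.011037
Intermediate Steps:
B = 24045/30167 (B = 24045*(1/30167) = 24045/30167 ≈ 0.79706)
(B + O(-177, -217))/(-10997 - 5693) = (24045/30167 - 185)/(-10997 - 5693) = -5556850/30167/(-16690) = -5556850/30167*(-1/16690) = 555685/50348723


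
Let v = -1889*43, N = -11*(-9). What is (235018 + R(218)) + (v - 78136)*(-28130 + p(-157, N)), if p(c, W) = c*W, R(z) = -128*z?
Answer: 6960067413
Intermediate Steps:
N = 99
p(c, W) = W*c
v = -81227
(235018 + R(218)) + (v - 78136)*(-28130 + p(-157, N)) = (235018 - 128*218) + (-81227 - 78136)*(-28130 + 99*(-157)) = (235018 - 27904) - 159363*(-28130 - 15543) = 207114 - 159363*(-43673) = 207114 + 6959860299 = 6960067413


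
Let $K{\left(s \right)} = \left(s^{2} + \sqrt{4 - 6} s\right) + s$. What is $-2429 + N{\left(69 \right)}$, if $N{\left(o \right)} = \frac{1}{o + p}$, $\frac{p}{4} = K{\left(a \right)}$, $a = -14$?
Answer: $- \frac{1558156552}{641481} + \frac{56 i \sqrt{2}}{641481} \approx -2429.0 + 0.00012346 i$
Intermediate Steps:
$K{\left(s \right)} = s + s^{2} + i s \sqrt{2}$ ($K{\left(s \right)} = \left(s^{2} + \sqrt{-2} s\right) + s = \left(s^{2} + i \sqrt{2} s\right) + s = \left(s^{2} + i s \sqrt{2}\right) + s = s + s^{2} + i s \sqrt{2}$)
$p = 728 - 56 i \sqrt{2}$ ($p = 4 \left(- 14 \left(1 - 14 + i \sqrt{2}\right)\right) = 4 \left(- 14 \left(-13 + i \sqrt{2}\right)\right) = 4 \left(182 - 14 i \sqrt{2}\right) = 728 - 56 i \sqrt{2} \approx 728.0 - 79.196 i$)
$N{\left(o \right)} = \frac{1}{728 + o - 56 i \sqrt{2}}$ ($N{\left(o \right)} = \frac{1}{o + \left(728 - 56 i \sqrt{2}\right)} = \frac{1}{728 + o - 56 i \sqrt{2}}$)
$-2429 + N{\left(69 \right)} = -2429 + \frac{1}{728 + 69 - 56 i \sqrt{2}} = -2429 + \frac{1}{797 - 56 i \sqrt{2}}$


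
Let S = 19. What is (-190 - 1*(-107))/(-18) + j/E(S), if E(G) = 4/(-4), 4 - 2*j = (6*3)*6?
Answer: 1019/18 ≈ 56.611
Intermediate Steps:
j = -52 (j = 2 - 6*3*6/2 = 2 - 9*6 = 2 - ½*108 = 2 - 54 = -52)
E(G) = -1 (E(G) = 4*(-¼) = -1)
(-190 - 1*(-107))/(-18) + j/E(S) = (-190 - 1*(-107))/(-18) - 52/(-1) = (-190 + 107)*(-1/18) - 52*(-1) = -83*(-1/18) + 52 = 83/18 + 52 = 1019/18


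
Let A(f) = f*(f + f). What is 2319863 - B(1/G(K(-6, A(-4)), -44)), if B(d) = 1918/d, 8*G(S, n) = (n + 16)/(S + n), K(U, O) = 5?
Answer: 90467944/39 ≈ 2.3197e+6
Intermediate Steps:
A(f) = 2*f**2 (A(f) = f*(2*f) = 2*f**2)
G(S, n) = (16 + n)/(8*(S + n)) (G(S, n) = ((n + 16)/(S + n))/8 = ((16 + n)/(S + n))/8 = (16 + n)/(8*(S + n)))
2319863 - B(1/G(K(-6, A(-4)), -44)) = 2319863 - 1918/(1/((2 + (1/8)*(-44))/(5 - 44))) = 2319863 - 1918/(1/((2 - 11/2)/(-39))) = 2319863 - 1918/(1/(-1/39*(-7/2))) = 2319863 - 1918/(1/(7/78)) = 2319863 - 1918/78/7 = 2319863 - 1918*7/78 = 2319863 - 1*6713/39 = 2319863 - 6713/39 = 90467944/39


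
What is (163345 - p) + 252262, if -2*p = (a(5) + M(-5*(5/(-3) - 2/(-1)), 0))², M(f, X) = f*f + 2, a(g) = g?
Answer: 33668039/81 ≈ 4.1566e+5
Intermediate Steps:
M(f, X) = 2 + f² (M(f, X) = f² + 2 = 2 + f²)
p = -3872/81 (p = -(5 + (2 + (-5*(5/(-3) - 2/(-1)))²))²/2 = -(5 + (2 + (-5*(5*(-⅓) - 2*(-1)))²))²/2 = -(5 + (2 + (-5*(-5/3 + 2))²))²/2 = -(5 + (2 + (-5*⅓)²))²/2 = -(5 + (2 + (-5/3)²))²/2 = -(5 + (2 + 25/9))²/2 = -(5 + 43/9)²/2 = -(88/9)²/2 = -½*7744/81 = -3872/81 ≈ -47.802)
(163345 - p) + 252262 = (163345 - 1*(-3872/81)) + 252262 = (163345 + 3872/81) + 252262 = 13234817/81 + 252262 = 33668039/81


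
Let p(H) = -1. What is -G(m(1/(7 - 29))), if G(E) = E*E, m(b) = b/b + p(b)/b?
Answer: -529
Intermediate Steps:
m(b) = 1 - 1/b (m(b) = b/b - 1/b = 1 - 1/b)
G(E) = E**2
-G(m(1/(7 - 29))) = -((-1 + 1/(7 - 29))/(1/(7 - 29)))**2 = -((-1 + 1/(-22))/(1/(-22)))**2 = -((-1 - 1/22)/(-1/22))**2 = -(-22*(-23/22))**2 = -1*23**2 = -1*529 = -529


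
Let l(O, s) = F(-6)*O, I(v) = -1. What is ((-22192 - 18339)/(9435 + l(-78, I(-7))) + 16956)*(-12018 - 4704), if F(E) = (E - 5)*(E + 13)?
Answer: -1459145360310/5147 ≈ -2.8349e+8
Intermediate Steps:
F(E) = (-5 + E)*(13 + E)
l(O, s) = -77*O (l(O, s) = (-65 + (-6)² + 8*(-6))*O = (-65 + 36 - 48)*O = -77*O)
((-22192 - 18339)/(9435 + l(-78, I(-7))) + 16956)*(-12018 - 4704) = ((-22192 - 18339)/(9435 - 77*(-78)) + 16956)*(-12018 - 4704) = (-40531/(9435 + 6006) + 16956)*(-16722) = (-40531/15441 + 16956)*(-16722) = (261777065/15441)*(-16722) = -1459145360310/5147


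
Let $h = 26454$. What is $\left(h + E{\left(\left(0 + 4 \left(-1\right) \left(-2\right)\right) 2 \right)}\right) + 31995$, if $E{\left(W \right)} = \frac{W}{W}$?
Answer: $58450$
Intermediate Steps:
$E{\left(W \right)} = 1$
$\left(h + E{\left(\left(0 + 4 \left(-1\right) \left(-2\right)\right) 2 \right)}\right) + 31995 = \left(26454 + 1\right) + 31995 = 26455 + 31995 = 58450$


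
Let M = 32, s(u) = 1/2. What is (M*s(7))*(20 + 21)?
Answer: 656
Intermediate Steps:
s(u) = 1/2
(M*s(7))*(20 + 21) = (32*(1/2))*(20 + 21) = 16*41 = 656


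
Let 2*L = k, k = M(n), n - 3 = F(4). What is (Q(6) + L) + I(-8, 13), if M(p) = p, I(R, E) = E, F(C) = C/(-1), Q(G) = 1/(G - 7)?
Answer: 23/2 ≈ 11.500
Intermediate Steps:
Q(G) = 1/(-7 + G)
F(C) = -C (F(C) = C*(-1) = -C)
n = -1 (n = 3 - 1*4 = 3 - 4 = -1)
k = -1
L = -½ (L = (½)*(-1) = -½ ≈ -0.50000)
(Q(6) + L) + I(-8, 13) = (1/(-7 + 6) - ½) + 13 = (1/(-1) - ½) + 13 = (-1 - ½) + 13 = -3/2 + 13 = 23/2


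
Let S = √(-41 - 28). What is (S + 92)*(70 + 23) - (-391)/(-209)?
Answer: 1787813/209 + 93*I*√69 ≈ 8554.1 + 772.52*I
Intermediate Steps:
S = I*√69 (S = √(-69) = I*√69 ≈ 8.3066*I)
(S + 92)*(70 + 23) - (-391)/(-209) = (I*√69 + 92)*(70 + 23) - (-391)/(-209) = (92 + I*√69)*93 - (-391)*(-1)/209 = (8556 + 93*I*√69) - 1*391/209 = (8556 + 93*I*√69) - 391/209 = 1787813/209 + 93*I*√69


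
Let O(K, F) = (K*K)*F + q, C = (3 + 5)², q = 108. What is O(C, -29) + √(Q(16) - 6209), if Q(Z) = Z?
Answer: -118676 + I*√6193 ≈ -1.1868e+5 + 78.696*I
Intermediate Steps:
C = 64 (C = 8² = 64)
O(K, F) = 108 + F*K² (O(K, F) = (K*K)*F + 108 = K²*F + 108 = F*K² + 108 = 108 + F*K²)
O(C, -29) + √(Q(16) - 6209) = (108 - 29*64²) + √(16 - 6209) = (108 - 29*4096) + √(-6193) = (108 - 118784) + I*√6193 = -118676 + I*√6193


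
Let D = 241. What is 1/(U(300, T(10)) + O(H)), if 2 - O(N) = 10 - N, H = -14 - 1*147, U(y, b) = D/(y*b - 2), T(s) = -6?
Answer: -1802/304779 ≈ -0.0059125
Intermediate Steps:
U(y, b) = 241/(-2 + b*y) (U(y, b) = 241/(y*b - 2) = 241/(b*y - 2) = 241/(-2 + b*y))
H = -161 (H = -14 - 147 = -161)
O(N) = -8 + N (O(N) = 2 - (10 - N) = 2 + (-10 + N) = -8 + N)
1/(U(300, T(10)) + O(H)) = 1/(241/(-2 - 6*300) + (-8 - 161)) = 1/(241/(-2 - 1800) - 169) = 1/(241/(-1802) - 169) = 1/(241*(-1/1802) - 169) = 1/(-241/1802 - 169) = 1/(-304779/1802) = -1802/304779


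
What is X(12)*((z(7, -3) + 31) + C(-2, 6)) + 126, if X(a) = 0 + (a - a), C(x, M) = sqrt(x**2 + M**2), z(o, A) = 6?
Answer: 126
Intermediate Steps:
C(x, M) = sqrt(M**2 + x**2)
X(a) = 0 (X(a) = 0 + 0 = 0)
X(12)*((z(7, -3) + 31) + C(-2, 6)) + 126 = 0*((6 + 31) + sqrt(6**2 + (-2)**2)) + 126 = 0*(37 + sqrt(36 + 4)) + 126 = 0*(37 + sqrt(40)) + 126 = 0*(37 + 2*sqrt(10)) + 126 = 0 + 126 = 126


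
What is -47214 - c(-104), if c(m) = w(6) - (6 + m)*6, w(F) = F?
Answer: -47808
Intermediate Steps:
c(m) = -30 - 6*m (c(m) = 6 - (6 + m)*6 = 6 - (36 + 6*m) = 6 + (-36 - 6*m) = -30 - 6*m)
-47214 - c(-104) = -47214 - (-30 - 6*(-104)) = -47214 - (-30 + 624) = -47214 - 1*594 = -47214 - 594 = -47808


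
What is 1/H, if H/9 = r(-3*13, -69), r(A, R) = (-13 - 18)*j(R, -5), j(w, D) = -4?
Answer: 1/1116 ≈ 0.00089606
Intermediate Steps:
r(A, R) = 124 (r(A, R) = (-13 - 18)*(-4) = -31*(-4) = 124)
H = 1116 (H = 9*124 = 1116)
1/H = 1/1116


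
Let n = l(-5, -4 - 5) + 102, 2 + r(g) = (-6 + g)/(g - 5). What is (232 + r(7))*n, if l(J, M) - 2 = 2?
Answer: 24433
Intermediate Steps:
l(J, M) = 4 (l(J, M) = 2 + 2 = 4)
r(g) = -2 + (-6 + g)/(-5 + g) (r(g) = -2 + (-6 + g)/(g - 5) = -2 + (-6 + g)/(-5 + g))
n = 106 (n = 4 + 102 = 106)
(232 + r(7))*n = (232 + (4 - 1*7)/(-5 + 7))*106 = (232 + (4 - 7)/2)*106 = (232 + (½)*(-3))*106 = (232 - 3/2)*106 = (461/2)*106 = 24433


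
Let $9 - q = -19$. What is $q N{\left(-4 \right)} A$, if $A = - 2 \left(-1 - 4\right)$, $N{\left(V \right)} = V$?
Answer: $-1120$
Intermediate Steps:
$q = 28$ ($q = 9 - -19 = 9 + 19 = 28$)
$A = 10$ ($A = \left(-2\right) \left(-5\right) = 10$)
$q N{\left(-4 \right)} A = 28 \left(-4\right) 10 = \left(-112\right) 10 = -1120$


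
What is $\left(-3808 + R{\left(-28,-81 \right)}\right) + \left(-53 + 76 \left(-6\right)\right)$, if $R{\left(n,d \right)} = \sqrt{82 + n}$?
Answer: $-4317 + 3 \sqrt{6} \approx -4309.6$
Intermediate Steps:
$\left(-3808 + R{\left(-28,-81 \right)}\right) + \left(-53 + 76 \left(-6\right)\right) = \left(-3808 + \sqrt{82 - 28}\right) + \left(-53 + 76 \left(-6\right)\right) = \left(-3808 + \sqrt{54}\right) - 509 = \left(-3808 + 3 \sqrt{6}\right) - 509 = -4317 + 3 \sqrt{6}$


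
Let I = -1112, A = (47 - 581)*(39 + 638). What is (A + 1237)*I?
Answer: 400632472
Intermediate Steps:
A = -361518 (A = -534*677 = -361518)
(A + 1237)*I = (-361518 + 1237)*(-1112) = -360281*(-1112) = 400632472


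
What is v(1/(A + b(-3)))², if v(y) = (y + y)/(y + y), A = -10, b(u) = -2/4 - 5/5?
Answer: 1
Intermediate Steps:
b(u) = -3/2 (b(u) = -2*¼ - 5*⅕ = -½ - 1 = -3/2)
v(y) = 1 (v(y) = (2*y)/((2*y)) = (2*y)*(1/(2*y)) = 1)
v(1/(A + b(-3)))² = 1² = 1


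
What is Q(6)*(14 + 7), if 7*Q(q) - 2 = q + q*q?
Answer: 132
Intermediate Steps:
Q(q) = 2/7 + q/7 + q²/7 (Q(q) = 2/7 + (q + q*q)/7 = 2/7 + (q + q²)/7 = 2/7 + (q/7 + q²/7) = 2/7 + q/7 + q²/7)
Q(6)*(14 + 7) = (2/7 + (⅐)*6 + (⅐)*6²)*(14 + 7) = (2/7 + 6/7 + (⅐)*36)*21 = (2/7 + 6/7 + 36/7)*21 = (44/7)*21 = 132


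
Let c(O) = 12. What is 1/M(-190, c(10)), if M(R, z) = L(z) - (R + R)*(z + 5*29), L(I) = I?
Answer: 1/59672 ≈ 1.6758e-5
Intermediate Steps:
M(R, z) = z - 2*R*(145 + z) (M(R, z) = z - (R + R)*(z + 5*29) = z - 2*R*(z + 145) = z - 2*R*(145 + z))
1/M(-190, c(10)) = 1/(12 - 290*(-190) - 2*(-190)*12) = 1/(12 + 55100 + 4560) = 1/59672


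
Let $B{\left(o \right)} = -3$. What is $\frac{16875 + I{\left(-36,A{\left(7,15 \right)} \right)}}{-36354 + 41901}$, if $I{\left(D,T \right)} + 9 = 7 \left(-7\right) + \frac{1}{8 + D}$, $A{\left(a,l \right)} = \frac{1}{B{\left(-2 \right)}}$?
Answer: $\frac{470875}{155316} \approx 3.0317$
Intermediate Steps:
$A{\left(a,l \right)} = - \frac{1}{3}$ ($A{\left(a,l \right)} = \frac{1}{-3} = - \frac{1}{3}$)
$I{\left(D,T \right)} = -58 + \frac{1}{8 + D}$ ($I{\left(D,T \right)} = -9 + \left(7 \left(-7\right) + \frac{1}{8 + D}\right) = -9 - \left(49 - \frac{1}{8 + D}\right) = -58 + \frac{1}{8 + D}$)
$\frac{16875 + I{\left(-36,A{\left(7,15 \right)} \right)}}{-36354 + 41901} = \frac{16875 + \frac{-463 - -2088}{8 - 36}}{-36354 + 41901} = \frac{16875 + \frac{-463 + 2088}{-28}}{5547} = \left(16875 - \frac{1625}{28}\right) \frac{1}{5547} = \frac{470875}{28} \cdot \frac{1}{5547} = \frac{470875}{155316}$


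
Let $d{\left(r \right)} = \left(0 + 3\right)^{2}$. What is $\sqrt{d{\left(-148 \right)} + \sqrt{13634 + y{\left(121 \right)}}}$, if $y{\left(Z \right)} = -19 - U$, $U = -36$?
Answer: $\sqrt{9 + \sqrt{13651}} \approx 11.218$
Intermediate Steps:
$d{\left(r \right)} = 9$ ($d{\left(r \right)} = 3^{2} = 9$)
$y{\left(Z \right)} = 17$ ($y{\left(Z \right)} = -19 - -36 = -19 + 36 = 17$)
$\sqrt{d{\left(-148 \right)} + \sqrt{13634 + y{\left(121 \right)}}} = \sqrt{9 + \sqrt{13634 + 17}} = \sqrt{9 + \sqrt{13651}}$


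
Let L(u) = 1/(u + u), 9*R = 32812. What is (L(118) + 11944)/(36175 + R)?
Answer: 25369065/84579332 ≈ 0.29994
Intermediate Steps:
R = 32812/9 (R = (⅑)*32812 = 32812/9 ≈ 3645.8)
L(u) = 1/(2*u)
(L(118) + 11944)/(36175 + R) = ((½)/118 + 11944)/(36175 + 32812/9) = ((½)*(1/118) + 11944)/(358387/9) = (1/236 + 11944)*(9/358387) = (2818785/236)*(9/358387) = 25369065/84579332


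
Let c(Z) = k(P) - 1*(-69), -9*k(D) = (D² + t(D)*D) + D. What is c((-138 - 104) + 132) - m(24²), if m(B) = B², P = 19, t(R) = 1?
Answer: -995254/3 ≈ -3.3175e+5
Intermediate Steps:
k(D) = -2*D/9 - D²/9 (k(D) = -((D² + 1*D) + D)/9 = -((D² + D) + D)/9 = -((D + D²) + D)/9 = -(D² + 2*D)/9 = -2*D/9 - D²/9)
c(Z) = 74/3 (c(Z) = -⅑*19*(2 + 19) - 1*(-69) = -⅑*19*21 + 69 = -133/3 + 69 = 74/3)
c((-138 - 104) + 132) - m(24²) = 74/3 - (24²)² = 74/3 - 1*576² = 74/3 - 1*331776 = 74/3 - 331776 = -995254/3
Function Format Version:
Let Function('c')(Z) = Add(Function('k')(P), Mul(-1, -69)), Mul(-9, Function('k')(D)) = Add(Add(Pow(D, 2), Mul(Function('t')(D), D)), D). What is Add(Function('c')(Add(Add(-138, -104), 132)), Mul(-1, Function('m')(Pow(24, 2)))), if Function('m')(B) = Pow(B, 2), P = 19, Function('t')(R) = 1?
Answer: Rational(-995254, 3) ≈ -3.3175e+5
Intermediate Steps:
Function('k')(D) = Add(Mul(Rational(-2, 9), D), Mul(Rational(-1, 9), Pow(D, 2))) (Function('k')(D) = Mul(Rational(-1, 9), Add(Add(Pow(D, 2), Mul(1, D)), D)) = Mul(Rational(-1, 9), Add(Add(Pow(D, 2), D), D)) = Mul(Rational(-1, 9), Add(Add(D, Pow(D, 2)), D)) = Mul(Rational(-1, 9), Add(Pow(D, 2), Mul(2, D))) = Add(Mul(Rational(-2, 9), D), Mul(Rational(-1, 9), Pow(D, 2))))
Function('c')(Z) = Rational(74, 3) (Function('c')(Z) = Add(Mul(Rational(-1, 9), 19, Add(2, 19)), Mul(-1, -69)) = Add(Mul(Rational(-1, 9), 19, 21), 69) = Add(Rational(-133, 3), 69) = Rational(74, 3))
Add(Function('c')(Add(Add(-138, -104), 132)), Mul(-1, Function('m')(Pow(24, 2)))) = Add(Rational(74, 3), Mul(-1, Pow(Pow(24, 2), 2))) = Add(Rational(74, 3), Mul(-1, Pow(576, 2))) = Add(Rational(74, 3), Mul(-1, 331776)) = Add(Rational(74, 3), -331776) = Rational(-995254, 3)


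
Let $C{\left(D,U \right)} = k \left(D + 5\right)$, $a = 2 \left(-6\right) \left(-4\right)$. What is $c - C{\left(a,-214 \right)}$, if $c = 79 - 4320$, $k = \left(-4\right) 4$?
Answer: $-3393$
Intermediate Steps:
$k = -16$
$a = 48$ ($a = \left(-12\right) \left(-4\right) = 48$)
$C{\left(D,U \right)} = -80 - 16 D$ ($C{\left(D,U \right)} = - 16 \left(D + 5\right) = - 16 \left(5 + D\right) = -80 - 16 D$)
$c = -4241$ ($c = 79 - 4320 = -4241$)
$c - C{\left(a,-214 \right)} = -4241 - \left(-80 - 768\right) = -4241 - -848 = -4241 + 848 = -3393$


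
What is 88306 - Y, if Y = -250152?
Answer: 338458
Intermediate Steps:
88306 - Y = 88306 - 1*(-250152) = 88306 + 250152 = 338458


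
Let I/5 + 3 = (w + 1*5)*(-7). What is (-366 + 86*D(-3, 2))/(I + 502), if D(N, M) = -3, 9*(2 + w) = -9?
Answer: -208/139 ≈ -1.4964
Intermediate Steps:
w = -3 (w = -2 + (⅑)*(-9) = -2 - 1 = -3)
I = -85 (I = -15 + 5*((-3 + 1*5)*(-7)) = -15 + 5*((-3 + 5)*(-7)) = -15 + 5*(2*(-7)) = -15 + 5*(-14) = -15 - 70 = -85)
(-366 + 86*D(-3, 2))/(I + 502) = (-366 + 86*(-3))/(-85 + 502) = (-366 - 258)/417 = -624*1/417 = -208/139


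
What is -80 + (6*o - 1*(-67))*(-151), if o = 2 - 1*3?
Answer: -9291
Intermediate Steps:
o = -1 (o = 2 - 3 = -1)
-80 + (6*o - 1*(-67))*(-151) = -80 + (6*(-1) - 1*(-67))*(-151) = -80 + (-6 + 67)*(-151) = -80 + 61*(-151) = -80 - 9211 = -9291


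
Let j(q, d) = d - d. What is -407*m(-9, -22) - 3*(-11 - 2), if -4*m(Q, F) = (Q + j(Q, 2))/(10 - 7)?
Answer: -1065/4 ≈ -266.25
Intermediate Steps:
j(q, d) = 0
m(Q, F) = -Q/12 (m(Q, F) = -(Q + 0)/(4*(10 - 7)) = -Q/(4*3) = -Q/12)
-407*m(-9, -22) - 3*(-11 - 2) = -(-407)*(-9)/12 - 3*(-11 - 2) = -407*3/4 - 3*(-13) = -1221/4 + 39 = -1065/4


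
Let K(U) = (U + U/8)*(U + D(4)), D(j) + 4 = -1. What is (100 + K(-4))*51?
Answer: 14331/2 ≈ 7165.5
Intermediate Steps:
D(j) = -5 (D(j) = -4 - 1 = -5)
K(U) = 9*U*(-5 + U)/8 (K(U) = (U + U/8)*(U - 5) = (U + U*(⅛))*(-5 + U) = (U + U/8)*(-5 + U) = (9*U/8)*(-5 + U) = 9*U*(-5 + U)/8)
(100 + K(-4))*51 = (100 + (9/8)*(-4)*(-5 - 4))*51 = (100 + (9/8)*(-4)*(-9))*51 = (100 + 81/2)*51 = (281/2)*51 = 14331/2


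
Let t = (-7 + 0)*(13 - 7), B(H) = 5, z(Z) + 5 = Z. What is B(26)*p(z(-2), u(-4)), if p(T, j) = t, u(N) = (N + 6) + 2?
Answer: -210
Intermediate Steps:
z(Z) = -5 + Z
u(N) = 8 + N (u(N) = (6 + N) + 2 = 8 + N)
t = -42 (t = -7*6 = -42)
p(T, j) = -42
B(26)*p(z(-2), u(-4)) = 5*(-42) = -210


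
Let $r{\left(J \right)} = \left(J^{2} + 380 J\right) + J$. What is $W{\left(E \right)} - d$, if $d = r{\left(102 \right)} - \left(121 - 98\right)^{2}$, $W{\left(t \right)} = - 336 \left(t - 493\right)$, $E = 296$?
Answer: $17455$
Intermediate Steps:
$r{\left(J \right)} = J^{2} + 381 J$
$W{\left(t \right)} = 165648 - 336 t$ ($W{\left(t \right)} = - 336 \left(-493 + t\right) = 165648 - 336 t$)
$d = 48737$ ($d = 102 \left(381 + 102\right) - \left(121 - 98\right)^{2} = 102 \cdot 483 - 23^{2} = 49266 - 529 = 48737$)
$W{\left(E \right)} - d = \left(165648 - 99456\right) - 48737 = 66192 - 48737 = 17455$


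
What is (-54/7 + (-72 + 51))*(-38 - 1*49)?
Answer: 17487/7 ≈ 2498.1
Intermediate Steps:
(-54/7 + (-72 + 51))*(-38 - 1*49) = (-54*⅐ - 21)*(-38 - 49) = (-54/7 - 21)*(-87) = -201/7*(-87) = 17487/7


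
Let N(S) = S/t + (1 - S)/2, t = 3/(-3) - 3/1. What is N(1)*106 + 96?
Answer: 139/2 ≈ 69.500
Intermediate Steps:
t = -4 (t = 3*(-⅓) - 3*1 = -1 - 3 = -4)
N(S) = ½ - 3*S/4 (N(S) = S/(-4) + (1 - S)/2 = S*(-¼) + (1 - S)*(½) = -S/4 + (½ - S/2) = ½ - 3*S/4)
N(1)*106 + 96 = (½ - ¾*1)*106 + 96 = (½ - ¾)*106 + 96 = -¼*106 + 96 = -53/2 + 96 = 139/2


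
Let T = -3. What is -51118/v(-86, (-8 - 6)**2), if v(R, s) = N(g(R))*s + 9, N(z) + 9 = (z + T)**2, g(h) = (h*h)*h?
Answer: -122/189250420259 ≈ -6.4465e-10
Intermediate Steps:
g(h) = h**3 (g(h) = h**2*h = h**3)
N(z) = -9 + (-3 + z)**2 (N(z) = -9 + (z - 3)**2 = -9 + (-3 + z)**2)
v(R, s) = 9 + s*R**3*(-6 + R**3) (v(R, s) = (R**3*(-6 + R**3))*s + 9 = s*R**3*(-6 + R**3) + 9 = 9 + s*R**3*(-6 + R**3))
-51118/v(-86, (-8 - 6)**2) = -51118/(9 + (-8 - 6)**2*(-9 + (-3 + (-86)**3)**2)) = -51118/(9 + (-14)**2*(-9 + (-3 - 636056)**2)) = -51118/(9 + 196*(-9 + (-636059)**2)) = -51118/(9 + 196*(-9 + 404571051481)) = -51118/(9 + 196*404571051472) = -51118/(9 + 79295926088512) = -51118/79295926088521 = -51118*1/79295926088521 = -122/189250420259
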